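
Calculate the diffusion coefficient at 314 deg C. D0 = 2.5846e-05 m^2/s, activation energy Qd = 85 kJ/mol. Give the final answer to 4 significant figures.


D = D0 * exp(-Qd / (R*T))
T = 587.15 K
D = 2.5846e-05 * exp(-85e3 / (8.314 * 587.15))
D = 7.084e-13 m^2/s


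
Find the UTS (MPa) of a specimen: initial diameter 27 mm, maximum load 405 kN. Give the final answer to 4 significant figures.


A0 = pi*(d/2)^2 = pi*(27/2)^2 = 572.555 mm^2
UTS = F_max / A0 = 405*1000 / 572.555
UTS = 707.4 MPa


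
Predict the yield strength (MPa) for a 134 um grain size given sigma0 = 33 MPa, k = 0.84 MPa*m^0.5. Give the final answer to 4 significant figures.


sigma_y = sigma0 + k / sqrt(d)
d = 134 um = 1.34e-04 m
sigma_y = 33 + 0.84 / sqrt(1.34e-04)
sigma_y = 105.6 MPa


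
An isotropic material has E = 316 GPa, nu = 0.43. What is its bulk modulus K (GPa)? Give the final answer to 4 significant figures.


K = E / (3*(1-2*nu))
K = 316 / (3*(1-2*0.43))
K = 752.4 GPa


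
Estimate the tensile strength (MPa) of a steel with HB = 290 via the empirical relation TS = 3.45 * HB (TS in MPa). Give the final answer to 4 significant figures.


TS (MPa) = 3.45 * HB
TS = 3.45 * 290
TS = 1001 MPa


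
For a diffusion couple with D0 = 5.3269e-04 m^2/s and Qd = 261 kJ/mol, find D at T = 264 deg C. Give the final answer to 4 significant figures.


D = D0 * exp(-Qd / (R*T))
T = 537.15 K
D = 5.3269e-04 * exp(-261e3 / (8.314 * 537.15))
D = 2.212e-29 m^2/s


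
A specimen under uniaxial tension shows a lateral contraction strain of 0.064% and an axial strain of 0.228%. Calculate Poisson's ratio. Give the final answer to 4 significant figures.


nu = -epsilon_lat / epsilon_axial
Lateral strain is contraction (negative), so using magnitudes:
nu = 0.064 / 0.228
nu = 0.2807


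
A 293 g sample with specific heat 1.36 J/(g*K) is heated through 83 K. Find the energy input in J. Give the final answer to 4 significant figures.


Q = m * cp * dT
Q = 293 * 1.36 * 83
Q = 33070 J


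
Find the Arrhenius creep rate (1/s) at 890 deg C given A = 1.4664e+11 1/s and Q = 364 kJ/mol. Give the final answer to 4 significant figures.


rate = A * exp(-Q / (R*T))
T = 890 + 273.15 = 1163.15 K
rate = 1.4664e+11 * exp(-364e3 / (8.314 * 1163.15))
rate = 6.594e-06 1/s


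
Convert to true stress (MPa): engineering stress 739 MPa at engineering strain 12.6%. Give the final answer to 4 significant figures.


sigma_true = sigma_eng * (1 + epsilon_eng)
sigma_true = 739 * (1 + 0.126)
sigma_true = 832.1 MPa


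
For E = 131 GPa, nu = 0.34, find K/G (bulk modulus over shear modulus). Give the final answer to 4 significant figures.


G = E / (2*(1+nu))
G = 131 / (2*(1+0.34)) = 48.8806 GPa
K = E / (3*(1-2*nu))
K = 131 / (3*(1-2*0.34)) = 136.458 GPa
K/G = 136.458 / 48.8806 = 2.792


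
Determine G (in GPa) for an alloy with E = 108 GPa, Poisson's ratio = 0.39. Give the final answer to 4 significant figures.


G = E / (2*(1+nu))
G = 108 / (2*(1+0.39))
G = 38.85 GPa


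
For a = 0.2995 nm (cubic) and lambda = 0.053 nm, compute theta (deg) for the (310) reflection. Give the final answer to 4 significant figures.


d = a / sqrt(h^2+k^2+l^2)
d = 0.2995 / sqrt(10) = 0.0947102 nm
lambda = 2*d*sin(theta)  =>  sin(theta) = lambda / (2*d)
sin(theta) = 0.053 / (2 * 0.0947102) = 0.279801
theta = 16.25 deg


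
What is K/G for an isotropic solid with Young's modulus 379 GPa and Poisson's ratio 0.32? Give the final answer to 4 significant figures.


G = E / (2*(1+nu))
G = 379 / (2*(1+0.32)) = 143.561 GPa
K = E / (3*(1-2*nu))
K = 379 / (3*(1-2*0.32)) = 350.926 GPa
K/G = 350.926 / 143.561 = 2.444


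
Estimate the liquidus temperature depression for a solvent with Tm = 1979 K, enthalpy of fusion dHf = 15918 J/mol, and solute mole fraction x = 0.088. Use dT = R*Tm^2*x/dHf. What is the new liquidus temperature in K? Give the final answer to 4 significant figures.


dT = R*Tm^2*x / dHf
dT = 8.314 * 1979^2 * 0.088 / 15918
dT = 180.01 K
T_new = 1979 - 180.01 = 1799 K


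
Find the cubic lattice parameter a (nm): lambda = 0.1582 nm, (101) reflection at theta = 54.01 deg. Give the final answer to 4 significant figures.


d = lambda / (2*sin(theta))
d = 0.1582 / (2*sin(54.01 deg))
d = 0.0977606 nm
a = d * sqrt(h^2+k^2+l^2) = 0.0977606 * sqrt(2)
a = 0.1383 nm


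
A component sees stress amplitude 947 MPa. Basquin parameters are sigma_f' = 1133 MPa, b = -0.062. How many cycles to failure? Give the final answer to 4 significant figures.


sigma_a = sigma_f' * (2*Nf)^b
2*Nf = (sigma_a / sigma_f')^(1/b)
2*Nf = (947 / 1133)^(1/-0.062)
2*Nf = 18.0355
Nf = 9.018 cycles


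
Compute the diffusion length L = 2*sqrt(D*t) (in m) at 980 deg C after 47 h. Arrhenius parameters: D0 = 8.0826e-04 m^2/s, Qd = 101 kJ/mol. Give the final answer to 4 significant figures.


Step 1: D = D0 * exp(-Qd/(R*T))
T = 1253.15 K
D = 8.0826e-04 * exp(-101e3 / (8.314 * 1253.15)) = 4.98252e-08 m^2/s
Step 2: L = 2*sqrt(D*t)
t = 47 h = 169200 s
L = 2*sqrt(4.98252e-08 * 169200) = 0.1836 m


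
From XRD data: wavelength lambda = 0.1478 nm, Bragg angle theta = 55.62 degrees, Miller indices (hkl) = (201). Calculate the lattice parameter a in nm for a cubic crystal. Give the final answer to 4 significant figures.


d = lambda / (2*sin(theta))
d = 0.1478 / (2*sin(55.62 deg))
d = 0.089542 nm
a = d * sqrt(h^2+k^2+l^2) = 0.089542 * sqrt(5)
a = 0.2002 nm


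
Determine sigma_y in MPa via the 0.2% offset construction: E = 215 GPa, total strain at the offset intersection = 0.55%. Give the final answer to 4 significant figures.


Offset strain = 0.002
Elastic strain at yield = total_strain - offset = 5.5e-03 - 0.002 = 3.5e-03
sigma_y = E * elastic_strain = 215000 * 3.5e-03
sigma_y = 752.5 MPa


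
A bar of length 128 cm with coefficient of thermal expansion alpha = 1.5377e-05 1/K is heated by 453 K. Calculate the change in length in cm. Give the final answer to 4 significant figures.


dL = L0 * alpha * dT
dL = 128 * 1.5377e-05 * 453
dL = 0.8916 cm


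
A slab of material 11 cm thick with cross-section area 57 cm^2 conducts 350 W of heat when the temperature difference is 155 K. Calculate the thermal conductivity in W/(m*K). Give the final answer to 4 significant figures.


k = Q*L / (A*dT)
L = 0.11 m, A = 5.7e-03 m^2
k = 350 * 0.11 / (5.7e-03 * 155)
k = 43.58 W/(m*K)


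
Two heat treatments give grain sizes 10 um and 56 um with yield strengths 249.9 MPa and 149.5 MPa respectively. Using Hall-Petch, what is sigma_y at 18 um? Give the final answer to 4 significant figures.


sigma_y = sigma0 + k / sqrt(d)
1/sqrt(d1) = 1/sqrt(1e-05) = 316.228;  1/sqrt(d2) = 133.631
k = (sigma1 - sigma2) / (1/sqrt(d1) - 1/sqrt(d2)) = (249.9 - 149.5) / (316.228 - 133.631) = 0.549844 MPa*m^0.5
sigma0 = sigma1 - k/sqrt(d1) = 249.9 - 0.549844*316.228 = 76.024 MPa
sigma_y(d3) = 76.024 + 0.549844 / sqrt(1.8e-05) = 205.6 MPa


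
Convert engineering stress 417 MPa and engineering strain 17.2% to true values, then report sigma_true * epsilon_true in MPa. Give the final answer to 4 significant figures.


sigma_true = sigma_eng * (1 + epsilon_eng)
sigma_true = 417 * (1 + 0.172) = 488.724 MPa
epsilon_true = ln(1 + epsilon_eng)
epsilon_true = ln(1 + 0.172) = 0.158712
sigma_true * epsilon_true = 488.724 * 0.158712 = 77.57 MPa


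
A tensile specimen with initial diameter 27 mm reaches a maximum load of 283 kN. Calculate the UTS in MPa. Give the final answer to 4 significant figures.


A0 = pi*(d/2)^2 = pi*(27/2)^2 = 572.555 mm^2
UTS = F_max / A0 = 283*1000 / 572.555
UTS = 494.3 MPa


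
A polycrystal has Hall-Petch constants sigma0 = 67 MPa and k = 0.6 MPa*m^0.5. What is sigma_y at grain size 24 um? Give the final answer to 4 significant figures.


sigma_y = sigma0 + k / sqrt(d)
d = 24 um = 2.4e-05 m
sigma_y = 67 + 0.6 / sqrt(2.4e-05)
sigma_y = 189.5 MPa


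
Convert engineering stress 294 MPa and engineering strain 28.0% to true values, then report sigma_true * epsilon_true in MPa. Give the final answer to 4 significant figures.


sigma_true = sigma_eng * (1 + epsilon_eng)
sigma_true = 294 * (1 + 0.28) = 376.32 MPa
epsilon_true = ln(1 + epsilon_eng)
epsilon_true = ln(1 + 0.28) = 0.24686
sigma_true * epsilon_true = 376.32 * 0.24686 = 92.9 MPa


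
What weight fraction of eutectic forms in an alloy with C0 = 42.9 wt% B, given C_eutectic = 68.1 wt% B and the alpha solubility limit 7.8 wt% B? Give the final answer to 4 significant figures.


f_primary = (C_e - C0) / (C_e - C_alpha_max)
f_primary = (68.1 - 42.9) / (68.1 - 7.8)
f_primary = 0.41791
f_eutectic = 1 - 0.41791 = 0.5821


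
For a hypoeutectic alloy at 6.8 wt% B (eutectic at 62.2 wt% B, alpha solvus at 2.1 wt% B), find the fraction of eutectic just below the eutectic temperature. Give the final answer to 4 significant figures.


f_primary = (C_e - C0) / (C_e - C_alpha_max)
f_primary = (62.2 - 6.8) / (62.2 - 2.1)
f_primary = 0.921797
f_eutectic = 1 - 0.921797 = 0.0782


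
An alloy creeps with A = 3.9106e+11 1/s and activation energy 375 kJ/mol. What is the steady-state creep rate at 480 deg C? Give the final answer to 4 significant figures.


rate = A * exp(-Q / (R*T))
T = 480 + 273.15 = 753.15 K
rate = 3.9106e+11 * exp(-375e3 / (8.314 * 753.15))
rate = 3.83e-15 1/s


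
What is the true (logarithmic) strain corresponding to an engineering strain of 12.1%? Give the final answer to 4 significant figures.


epsilon_true = ln(1 + epsilon_eng)
epsilon_true = ln(1 + 0.121)
epsilon_true = 0.1142


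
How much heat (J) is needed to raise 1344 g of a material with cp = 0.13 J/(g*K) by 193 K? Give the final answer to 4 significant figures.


Q = m * cp * dT
Q = 1344 * 0.13 * 193
Q = 33720 J


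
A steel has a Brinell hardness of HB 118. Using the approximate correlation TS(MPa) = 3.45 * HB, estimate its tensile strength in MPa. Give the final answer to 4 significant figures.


TS (MPa) = 3.45 * HB
TS = 3.45 * 118
TS = 407.1 MPa


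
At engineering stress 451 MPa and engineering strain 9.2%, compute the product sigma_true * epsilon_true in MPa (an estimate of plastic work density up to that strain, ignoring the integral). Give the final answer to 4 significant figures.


sigma_true = sigma_eng * (1 + epsilon_eng)
sigma_true = 451 * (1 + 0.092) = 492.492 MPa
epsilon_true = ln(1 + epsilon_eng)
epsilon_true = ln(1 + 0.092) = 0.0880109
sigma_true * epsilon_true = 492.492 * 0.0880109 = 43.34 MPa


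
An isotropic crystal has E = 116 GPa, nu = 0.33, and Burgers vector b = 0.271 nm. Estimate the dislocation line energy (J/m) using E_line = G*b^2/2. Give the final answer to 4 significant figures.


Step 1: G = E / (2*(1+nu))
G = 116 / (2*(1+0.33)) = 43.609 GPa = 4.3609e+10 Pa
Step 2: E_line = G*b^2/2
b = 0.271 nm = 2.71e-10 m
E_line = 0.5 * 4.3609e+10 * (2.71e-10)^2 = 1.601e-09 J/m


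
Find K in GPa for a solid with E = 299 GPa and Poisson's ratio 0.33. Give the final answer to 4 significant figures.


K = E / (3*(1-2*nu))
K = 299 / (3*(1-2*0.33))
K = 293.1 GPa


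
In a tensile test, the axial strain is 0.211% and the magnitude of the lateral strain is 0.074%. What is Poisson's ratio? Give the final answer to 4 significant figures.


nu = -epsilon_lat / epsilon_axial
Lateral strain is contraction (negative), so using magnitudes:
nu = 0.074 / 0.211
nu = 0.3507


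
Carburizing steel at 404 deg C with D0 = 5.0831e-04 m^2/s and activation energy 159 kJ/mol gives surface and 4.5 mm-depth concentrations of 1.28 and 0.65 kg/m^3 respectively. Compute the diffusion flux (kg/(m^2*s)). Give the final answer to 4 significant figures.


Step 1: D = D0 * exp(-Qd/(R*T))
T = 404 + 273.15 = 677.15 K
D = 5.0831e-04 * exp(-159e3 / (8.314 * 677.15)) = 2.75799e-16 m^2/s
Step 2: J = D * (C1 - C2) / dx
J = 2.75799e-16 * (1.28 - 0.65) / 4.5e-03
J = 3.861e-14 kg/(m^2*s)


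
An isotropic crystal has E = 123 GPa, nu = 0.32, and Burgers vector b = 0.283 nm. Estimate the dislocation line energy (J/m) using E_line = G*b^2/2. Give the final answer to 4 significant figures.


Step 1: G = E / (2*(1+nu))
G = 123 / (2*(1+0.32)) = 46.5909 GPa = 4.65909e+10 Pa
Step 2: E_line = G*b^2/2
b = 0.283 nm = 2.83e-10 m
E_line = 0.5 * 4.65909e+10 * (2.83e-10)^2 = 1.866e-09 J/m


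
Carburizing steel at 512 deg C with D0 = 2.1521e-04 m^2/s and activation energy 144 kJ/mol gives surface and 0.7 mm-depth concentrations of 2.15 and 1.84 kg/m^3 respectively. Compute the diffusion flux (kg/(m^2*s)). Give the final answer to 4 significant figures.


Step 1: D = D0 * exp(-Qd/(R*T))
T = 512 + 273.15 = 785.15 K
D = 2.1521e-04 * exp(-144e3 / (8.314 * 785.15)) = 5.65524e-14 m^2/s
Step 2: J = D * (C1 - C2) / dx
J = 5.65524e-14 * (2.15 - 1.84) / 7e-04
J = 2.504e-11 kg/(m^2*s)


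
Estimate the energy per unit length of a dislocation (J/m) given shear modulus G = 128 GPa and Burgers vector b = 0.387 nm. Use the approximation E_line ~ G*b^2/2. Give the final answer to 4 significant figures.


E = G*b^2/2
b = 0.387 nm = 3.87e-10 m
G = 128 GPa = 1.28e+11 Pa
E = 0.5 * 1.28e+11 * (3.87e-10)^2
E = 9.585e-09 J/m


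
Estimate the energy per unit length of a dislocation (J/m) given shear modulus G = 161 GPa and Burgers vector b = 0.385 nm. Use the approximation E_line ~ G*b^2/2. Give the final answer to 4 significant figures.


E = G*b^2/2
b = 0.385 nm = 3.85e-10 m
G = 161 GPa = 1.61e+11 Pa
E = 0.5 * 1.61e+11 * (3.85e-10)^2
E = 1.193e-08 J/m


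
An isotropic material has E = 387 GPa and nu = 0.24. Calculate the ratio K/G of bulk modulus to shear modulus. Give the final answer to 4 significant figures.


G = E / (2*(1+nu))
G = 387 / (2*(1+0.24)) = 156.048 GPa
K = E / (3*(1-2*nu))
K = 387 / (3*(1-2*0.24)) = 248.077 GPa
K/G = 248.077 / 156.048 = 1.59


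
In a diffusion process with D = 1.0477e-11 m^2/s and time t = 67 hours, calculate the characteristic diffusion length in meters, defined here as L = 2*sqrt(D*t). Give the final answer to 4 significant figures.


t = 67 hr = 241200 s
Diffusion length = 2*sqrt(D*t)
= 2*sqrt(1.0477e-11 * 241200)
= 3.179e-03 m


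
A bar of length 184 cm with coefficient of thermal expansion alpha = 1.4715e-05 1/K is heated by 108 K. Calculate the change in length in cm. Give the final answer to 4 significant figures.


dL = L0 * alpha * dT
dL = 184 * 1.4715e-05 * 108
dL = 0.2924 cm


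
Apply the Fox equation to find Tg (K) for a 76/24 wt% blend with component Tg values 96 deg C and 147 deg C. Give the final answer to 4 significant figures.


1/Tg = w1/Tg1 + w2/Tg2 (in Kelvin)
Tg1 = 369.15 K, Tg2 = 420.15 K
1/Tg = 0.76/369.15 + 0.24/420.15
Tg = 380.2 K


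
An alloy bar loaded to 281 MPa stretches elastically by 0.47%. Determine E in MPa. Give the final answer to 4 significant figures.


E = sigma / epsilon
epsilon = 0.47% = 4.7e-03
E = 281 / 4.7e-03
E = 59790 MPa


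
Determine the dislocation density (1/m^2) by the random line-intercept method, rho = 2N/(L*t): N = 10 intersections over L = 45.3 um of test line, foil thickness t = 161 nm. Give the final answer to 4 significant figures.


rho = 2N / (L * t)
L = 45.3 um = 4.53e-05 m, t = 161 nm = 1.61e-07 m
rho = 2 * 10 / (4.53e-05 * 1.61e-07)
rho = 2.742e+12 1/m^2


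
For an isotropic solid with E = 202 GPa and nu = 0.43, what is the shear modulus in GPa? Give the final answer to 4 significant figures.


G = E / (2*(1+nu))
G = 202 / (2*(1+0.43))
G = 70.63 GPa


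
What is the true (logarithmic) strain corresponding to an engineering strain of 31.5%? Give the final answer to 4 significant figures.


epsilon_true = ln(1 + epsilon_eng)
epsilon_true = ln(1 + 0.315)
epsilon_true = 0.2738


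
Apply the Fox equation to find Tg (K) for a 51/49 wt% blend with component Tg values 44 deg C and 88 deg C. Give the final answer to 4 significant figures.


1/Tg = w1/Tg1 + w2/Tg2 (in Kelvin)
Tg1 = 317.15 K, Tg2 = 361.15 K
1/Tg = 0.51/317.15 + 0.49/361.15
Tg = 337.3 K


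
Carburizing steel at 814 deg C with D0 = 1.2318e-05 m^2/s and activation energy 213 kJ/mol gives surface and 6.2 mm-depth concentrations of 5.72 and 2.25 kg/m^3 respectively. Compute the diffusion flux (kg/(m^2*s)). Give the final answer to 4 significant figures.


Step 1: D = D0 * exp(-Qd/(R*T))
T = 814 + 273.15 = 1087.15 K
D = 1.2318e-05 * exp(-213e3 / (8.314 * 1087.15)) = 7.17947e-16 m^2/s
Step 2: J = D * (C1 - C2) / dx
J = 7.17947e-16 * (5.72 - 2.25) / 6.2e-03
J = 4.018e-13 kg/(m^2*s)


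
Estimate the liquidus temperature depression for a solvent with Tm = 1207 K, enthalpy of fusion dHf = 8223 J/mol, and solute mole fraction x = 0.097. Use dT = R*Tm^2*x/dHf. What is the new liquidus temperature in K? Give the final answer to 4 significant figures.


dT = R*Tm^2*x / dHf
dT = 8.314 * 1207^2 * 0.097 / 8223
dT = 142.878 K
T_new = 1207 - 142.878 = 1064 K


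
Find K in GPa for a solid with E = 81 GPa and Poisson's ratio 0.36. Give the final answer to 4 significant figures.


K = E / (3*(1-2*nu))
K = 81 / (3*(1-2*0.36))
K = 96.43 GPa


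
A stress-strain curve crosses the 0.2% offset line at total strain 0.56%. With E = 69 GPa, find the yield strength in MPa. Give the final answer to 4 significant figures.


Offset strain = 0.002
Elastic strain at yield = total_strain - offset = 5.6e-03 - 0.002 = 3.6e-03
sigma_y = E * elastic_strain = 69000 * 3.6e-03
sigma_y = 248.4 MPa


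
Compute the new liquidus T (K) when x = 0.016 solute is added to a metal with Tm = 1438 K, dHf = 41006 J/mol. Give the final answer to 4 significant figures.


dT = R*Tm^2*x / dHf
dT = 8.314 * 1438^2 * 0.016 / 41006
dT = 6.70811 K
T_new = 1438 - 6.70811 = 1431 K


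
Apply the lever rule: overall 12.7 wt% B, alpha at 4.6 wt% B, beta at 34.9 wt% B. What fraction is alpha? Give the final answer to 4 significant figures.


f_alpha = (C_beta - C0) / (C_beta - C_alpha)
f_alpha = (34.9 - 12.7) / (34.9 - 4.6)
f_alpha = 0.7327


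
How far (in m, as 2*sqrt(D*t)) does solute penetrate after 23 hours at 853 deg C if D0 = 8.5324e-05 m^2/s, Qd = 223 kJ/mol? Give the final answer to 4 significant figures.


Step 1: D = D0 * exp(-Qd/(R*T))
T = 1126.15 K
D = 8.5324e-05 * exp(-223e3 / (8.314 * 1126.15)) = 3.86549e-15 m^2/s
Step 2: L = 2*sqrt(D*t)
t = 23 h = 82800 s
L = 2*sqrt(3.86549e-15 * 82800) = 3.578e-05 m


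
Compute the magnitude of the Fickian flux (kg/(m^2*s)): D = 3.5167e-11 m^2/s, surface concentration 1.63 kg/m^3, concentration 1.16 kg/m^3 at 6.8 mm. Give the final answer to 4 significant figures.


J = -D * (dC/dx) = D * (C1 - C2) / dx
J = 3.5167e-11 * (1.63 - 1.16) / 6.8e-03
J = 2.431e-09 kg/(m^2*s)


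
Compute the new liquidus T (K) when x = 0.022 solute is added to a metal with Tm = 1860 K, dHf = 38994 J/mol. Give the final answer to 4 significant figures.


dT = R*Tm^2*x / dHf
dT = 8.314 * 1860^2 * 0.022 / 38994
dT = 16.2278 K
T_new = 1860 - 16.2278 = 1844 K


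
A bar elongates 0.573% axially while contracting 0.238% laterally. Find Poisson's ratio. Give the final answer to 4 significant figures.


nu = -epsilon_lat / epsilon_axial
Lateral strain is contraction (negative), so using magnitudes:
nu = 0.238 / 0.573
nu = 0.4154


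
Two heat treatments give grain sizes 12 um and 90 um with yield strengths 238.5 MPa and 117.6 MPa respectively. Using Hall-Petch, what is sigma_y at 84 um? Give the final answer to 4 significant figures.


sigma_y = sigma0 + k / sqrt(d)
1/sqrt(d1) = 1/sqrt(1.2e-05) = 288.675;  1/sqrt(d2) = 105.409
k = (sigma1 - sigma2) / (1/sqrt(d1) - 1/sqrt(d2)) = (238.5 - 117.6) / (288.675 - 105.409) = 0.659697 MPa*m^0.5
sigma0 = sigma1 - k/sqrt(d1) = 238.5 - 0.659697*288.675 = 48.0618 MPa
sigma_y(d3) = 48.0618 + 0.659697 / sqrt(8.4e-05) = 120 MPa


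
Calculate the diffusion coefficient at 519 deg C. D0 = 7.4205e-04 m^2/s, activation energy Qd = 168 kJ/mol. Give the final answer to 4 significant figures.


D = D0 * exp(-Qd / (R*T))
T = 792.15 K
D = 7.4205e-04 * exp(-168e3 / (8.314 * 792.15))
D = 6.195e-15 m^2/s


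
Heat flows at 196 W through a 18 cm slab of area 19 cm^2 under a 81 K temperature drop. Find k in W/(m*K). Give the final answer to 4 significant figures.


k = Q*L / (A*dT)
L = 0.18 m, A = 1.9e-03 m^2
k = 196 * 0.18 / (1.9e-03 * 81)
k = 229.2 W/(m*K)


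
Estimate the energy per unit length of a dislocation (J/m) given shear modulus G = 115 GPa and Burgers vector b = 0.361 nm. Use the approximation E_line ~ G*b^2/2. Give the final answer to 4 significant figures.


E = G*b^2/2
b = 0.361 nm = 3.61e-10 m
G = 115 GPa = 1.15e+11 Pa
E = 0.5 * 1.15e+11 * (3.61e-10)^2
E = 7.493e-09 J/m


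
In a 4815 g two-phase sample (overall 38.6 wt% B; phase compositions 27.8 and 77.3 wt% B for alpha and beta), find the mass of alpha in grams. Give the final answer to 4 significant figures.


f_alpha = (C_beta - C0) / (C_beta - C_alpha)
f_alpha = (77.3 - 38.6) / (77.3 - 27.8) = 0.781818
m_alpha = f_alpha * m_total = 0.781818 * 4815 = 3764 g


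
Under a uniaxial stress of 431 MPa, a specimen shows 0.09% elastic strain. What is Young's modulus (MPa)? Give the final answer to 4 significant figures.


E = sigma / epsilon
epsilon = 0.09% = 9e-04
E = 431 / 9e-04
E = 478900 MPa


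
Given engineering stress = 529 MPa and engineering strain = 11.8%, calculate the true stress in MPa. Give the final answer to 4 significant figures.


sigma_true = sigma_eng * (1 + epsilon_eng)
sigma_true = 529 * (1 + 0.118)
sigma_true = 591.4 MPa


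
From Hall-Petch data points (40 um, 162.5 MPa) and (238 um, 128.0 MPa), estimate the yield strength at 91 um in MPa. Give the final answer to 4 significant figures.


sigma_y = sigma0 + k / sqrt(d)
1/sqrt(d1) = 1/sqrt(4e-05) = 158.114;  1/sqrt(d2) = 64.8204
k = (sigma1 - sigma2) / (1/sqrt(d1) - 1/sqrt(d2)) = (162.5 - 128.0) / (158.114 - 64.8204) = 0.369801 MPa*m^0.5
sigma0 = sigma1 - k/sqrt(d1) = 162.5 - 0.369801*158.114 = 104.029 MPa
sigma_y(d3) = 104.029 + 0.369801 / sqrt(9.1e-05) = 142.8 MPa


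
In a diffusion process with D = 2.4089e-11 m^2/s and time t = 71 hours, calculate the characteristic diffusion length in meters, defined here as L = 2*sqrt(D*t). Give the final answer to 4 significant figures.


t = 71 hr = 255600 s
Diffusion length = 2*sqrt(D*t)
= 2*sqrt(2.4089e-11 * 255600)
= 4.963e-03 m


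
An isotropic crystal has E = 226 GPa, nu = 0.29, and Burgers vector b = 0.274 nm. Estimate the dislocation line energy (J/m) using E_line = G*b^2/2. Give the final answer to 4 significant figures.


Step 1: G = E / (2*(1+nu))
G = 226 / (2*(1+0.29)) = 87.5969 GPa = 8.75969e+10 Pa
Step 2: E_line = G*b^2/2
b = 0.274 nm = 2.74e-10 m
E_line = 0.5 * 8.75969e+10 * (2.74e-10)^2 = 3.288e-09 J/m


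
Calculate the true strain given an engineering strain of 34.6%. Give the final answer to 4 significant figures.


epsilon_true = ln(1 + epsilon_eng)
epsilon_true = ln(1 + 0.346)
epsilon_true = 0.2971


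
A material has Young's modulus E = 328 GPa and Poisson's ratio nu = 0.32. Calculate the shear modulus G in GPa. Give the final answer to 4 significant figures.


G = E / (2*(1+nu))
G = 328 / (2*(1+0.32))
G = 124.2 GPa


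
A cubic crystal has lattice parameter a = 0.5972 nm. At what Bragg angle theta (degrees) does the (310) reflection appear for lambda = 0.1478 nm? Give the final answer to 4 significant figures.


d = a / sqrt(h^2+k^2+l^2)
d = 0.5972 / sqrt(10) = 0.188851 nm
lambda = 2*d*sin(theta)  =>  sin(theta) = lambda / (2*d)
sin(theta) = 0.1478 / (2 * 0.188851) = 0.391313
theta = 23.04 deg


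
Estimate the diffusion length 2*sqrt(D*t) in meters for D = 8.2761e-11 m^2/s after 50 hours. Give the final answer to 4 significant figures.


t = 50 hr = 180000 s
Diffusion length = 2*sqrt(D*t)
= 2*sqrt(8.2761e-11 * 180000)
= 7.719e-03 m


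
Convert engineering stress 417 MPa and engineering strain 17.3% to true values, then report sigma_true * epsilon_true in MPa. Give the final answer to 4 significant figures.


sigma_true = sigma_eng * (1 + epsilon_eng)
sigma_true = 417 * (1 + 0.173) = 489.141 MPa
epsilon_true = ln(1 + epsilon_eng)
epsilon_true = ln(1 + 0.173) = 0.159565
sigma_true * epsilon_true = 489.141 * 0.159565 = 78.05 MPa


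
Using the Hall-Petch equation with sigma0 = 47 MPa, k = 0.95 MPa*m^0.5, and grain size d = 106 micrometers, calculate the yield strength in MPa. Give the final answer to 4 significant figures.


sigma_y = sigma0 + k / sqrt(d)
d = 106 um = 1.06e-04 m
sigma_y = 47 + 0.95 / sqrt(1.06e-04)
sigma_y = 139.3 MPa


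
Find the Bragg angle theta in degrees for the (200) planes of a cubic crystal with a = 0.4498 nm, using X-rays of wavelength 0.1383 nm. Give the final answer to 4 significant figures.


d = a / sqrt(h^2+k^2+l^2)
d = 0.4498 / sqrt(4) = 0.2249 nm
lambda = 2*d*sin(theta)  =>  sin(theta) = lambda / (2*d)
sin(theta) = 0.1383 / (2 * 0.2249) = 0.30747
theta = 17.91 deg


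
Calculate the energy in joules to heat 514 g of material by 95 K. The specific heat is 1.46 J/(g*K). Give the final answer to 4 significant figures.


Q = m * cp * dT
Q = 514 * 1.46 * 95
Q = 71290 J


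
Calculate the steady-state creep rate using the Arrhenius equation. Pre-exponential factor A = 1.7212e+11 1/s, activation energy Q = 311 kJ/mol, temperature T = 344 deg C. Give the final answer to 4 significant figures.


rate = A * exp(-Q / (R*T))
T = 344 + 273.15 = 617.15 K
rate = 1.7212e+11 * exp(-311e3 / (8.314 * 617.15))
rate = 8.172e-16 1/s


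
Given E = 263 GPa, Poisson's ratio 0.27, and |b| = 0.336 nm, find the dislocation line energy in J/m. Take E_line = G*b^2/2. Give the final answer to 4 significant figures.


Step 1: G = E / (2*(1+nu))
G = 263 / (2*(1+0.27)) = 103.543 GPa = 1.03543e+11 Pa
Step 2: E_line = G*b^2/2
b = 0.336 nm = 3.36e-10 m
E_line = 0.5 * 1.03543e+11 * (3.36e-10)^2 = 5.845e-09 J/m


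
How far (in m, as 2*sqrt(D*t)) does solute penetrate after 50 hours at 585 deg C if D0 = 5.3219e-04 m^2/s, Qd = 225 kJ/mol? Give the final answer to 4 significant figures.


Step 1: D = D0 * exp(-Qd/(R*T))
T = 858.15 K
D = 5.3219e-04 * exp(-225e3 / (8.314 * 858.15)) = 1.0717e-17 m^2/s
Step 2: L = 2*sqrt(D*t)
t = 50 h = 180000 s
L = 2*sqrt(1.0717e-17 * 180000) = 2.778e-06 m


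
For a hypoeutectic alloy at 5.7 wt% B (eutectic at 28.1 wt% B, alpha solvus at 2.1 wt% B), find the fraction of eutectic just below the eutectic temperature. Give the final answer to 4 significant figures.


f_primary = (C_e - C0) / (C_e - C_alpha_max)
f_primary = (28.1 - 5.7) / (28.1 - 2.1)
f_primary = 0.861538
f_eutectic = 1 - 0.861538 = 0.1385


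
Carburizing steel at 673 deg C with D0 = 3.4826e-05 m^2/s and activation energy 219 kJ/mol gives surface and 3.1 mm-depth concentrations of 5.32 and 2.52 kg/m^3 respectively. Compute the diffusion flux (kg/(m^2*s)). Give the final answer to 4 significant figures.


Step 1: D = D0 * exp(-Qd/(R*T))
T = 673 + 273.15 = 946.15 K
D = 3.4826e-05 * exp(-219e3 / (8.314 * 946.15)) = 2.82494e-17 m^2/s
Step 2: J = D * (C1 - C2) / dx
J = 2.82494e-17 * (5.32 - 2.52) / 3.1e-03
J = 2.552e-14 kg/(m^2*s)


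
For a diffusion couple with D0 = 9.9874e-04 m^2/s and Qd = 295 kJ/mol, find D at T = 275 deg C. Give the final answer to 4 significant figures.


D = D0 * exp(-Qd / (R*T))
T = 548.15 K
D = 9.9874e-04 * exp(-295e3 / (8.314 * 548.15))
D = 7.711e-32 m^2/s


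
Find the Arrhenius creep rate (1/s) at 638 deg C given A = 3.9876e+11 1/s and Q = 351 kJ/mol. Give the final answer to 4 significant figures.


rate = A * exp(-Q / (R*T))
T = 638 + 273.15 = 911.15 K
rate = 3.9876e+11 * exp(-351e3 / (8.314 * 911.15))
rate = 3.004e-09 1/s


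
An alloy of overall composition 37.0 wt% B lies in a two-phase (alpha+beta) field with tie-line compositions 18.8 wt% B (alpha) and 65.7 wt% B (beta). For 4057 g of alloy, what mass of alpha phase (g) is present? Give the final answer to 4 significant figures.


f_alpha = (C_beta - C0) / (C_beta - C_alpha)
f_alpha = (65.7 - 37.0) / (65.7 - 18.8) = 0.61194
m_alpha = f_alpha * m_total = 0.61194 * 4057 = 2483 g


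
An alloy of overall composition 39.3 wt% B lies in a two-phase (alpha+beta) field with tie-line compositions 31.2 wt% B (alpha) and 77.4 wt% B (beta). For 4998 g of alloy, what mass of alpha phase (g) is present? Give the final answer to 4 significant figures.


f_alpha = (C_beta - C0) / (C_beta - C_alpha)
f_alpha = (77.4 - 39.3) / (77.4 - 31.2) = 0.824675
m_alpha = f_alpha * m_total = 0.824675 * 4998 = 4122 g


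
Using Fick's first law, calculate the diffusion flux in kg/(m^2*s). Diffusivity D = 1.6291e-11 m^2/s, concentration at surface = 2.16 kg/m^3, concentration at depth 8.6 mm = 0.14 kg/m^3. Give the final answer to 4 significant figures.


J = -D * (dC/dx) = D * (C1 - C2) / dx
J = 1.6291e-11 * (2.16 - 0.14) / 8.6e-03
J = 3.826e-09 kg/(m^2*s)


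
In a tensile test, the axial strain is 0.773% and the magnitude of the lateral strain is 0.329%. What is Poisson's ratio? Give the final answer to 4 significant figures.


nu = -epsilon_lat / epsilon_axial
Lateral strain is contraction (negative), so using magnitudes:
nu = 0.329 / 0.773
nu = 0.4256


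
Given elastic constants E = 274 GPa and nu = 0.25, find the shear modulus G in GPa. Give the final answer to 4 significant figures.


G = E / (2*(1+nu))
G = 274 / (2*(1+0.25))
G = 109.6 GPa


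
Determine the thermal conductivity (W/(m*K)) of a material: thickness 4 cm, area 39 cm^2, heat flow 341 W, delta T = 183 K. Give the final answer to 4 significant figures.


k = Q*L / (A*dT)
L = 0.04 m, A = 3.9e-03 m^2
k = 341 * 0.04 / (3.9e-03 * 183)
k = 19.11 W/(m*K)


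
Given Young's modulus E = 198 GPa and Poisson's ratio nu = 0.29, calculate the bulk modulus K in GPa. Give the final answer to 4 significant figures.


K = E / (3*(1-2*nu))
K = 198 / (3*(1-2*0.29))
K = 157.1 GPa


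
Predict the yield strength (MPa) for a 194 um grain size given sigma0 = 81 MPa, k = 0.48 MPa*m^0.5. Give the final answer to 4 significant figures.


sigma_y = sigma0 + k / sqrt(d)
d = 194 um = 1.94e-04 m
sigma_y = 81 + 0.48 / sqrt(1.94e-04)
sigma_y = 115.5 MPa


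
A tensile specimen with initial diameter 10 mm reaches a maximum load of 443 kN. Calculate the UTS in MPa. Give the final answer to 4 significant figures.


A0 = pi*(d/2)^2 = pi*(10/2)^2 = 78.5398 mm^2
UTS = F_max / A0 = 443*1000 / 78.5398
UTS = 5640 MPa


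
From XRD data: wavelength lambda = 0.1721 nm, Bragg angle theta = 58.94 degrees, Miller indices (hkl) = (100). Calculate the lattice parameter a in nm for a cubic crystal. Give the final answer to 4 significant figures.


d = lambda / (2*sin(theta))
d = 0.1721 / (2*sin(58.94 deg))
d = 0.100452 nm
a = d * sqrt(h^2+k^2+l^2) = 0.100452 * sqrt(1)
a = 0.1005 nm


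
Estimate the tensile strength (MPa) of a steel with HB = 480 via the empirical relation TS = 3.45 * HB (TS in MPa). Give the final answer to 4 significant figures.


TS (MPa) = 3.45 * HB
TS = 3.45 * 480
TS = 1656 MPa


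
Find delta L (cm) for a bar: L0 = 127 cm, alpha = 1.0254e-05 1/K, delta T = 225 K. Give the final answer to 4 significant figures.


dL = L0 * alpha * dT
dL = 127 * 1.0254e-05 * 225
dL = 0.293 cm


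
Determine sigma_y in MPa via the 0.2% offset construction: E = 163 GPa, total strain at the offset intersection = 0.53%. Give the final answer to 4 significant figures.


Offset strain = 0.002
Elastic strain at yield = total_strain - offset = 5.3e-03 - 0.002 = 3.3e-03
sigma_y = E * elastic_strain = 163000 * 3.3e-03
sigma_y = 537.9 MPa


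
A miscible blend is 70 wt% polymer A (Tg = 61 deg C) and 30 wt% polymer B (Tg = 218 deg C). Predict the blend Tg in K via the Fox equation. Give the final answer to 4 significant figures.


1/Tg = w1/Tg1 + w2/Tg2 (in Kelvin)
Tg1 = 334.15 K, Tg2 = 491.15 K
1/Tg = 0.7/334.15 + 0.3/491.15
Tg = 369.6 K


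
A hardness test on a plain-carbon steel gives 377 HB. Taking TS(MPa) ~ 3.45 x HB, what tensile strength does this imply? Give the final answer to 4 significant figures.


TS (MPa) = 3.45 * HB
TS = 3.45 * 377
TS = 1301 MPa


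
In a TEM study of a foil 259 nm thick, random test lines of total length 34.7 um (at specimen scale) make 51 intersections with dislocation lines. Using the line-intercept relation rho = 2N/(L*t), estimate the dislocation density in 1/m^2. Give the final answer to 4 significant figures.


rho = 2N / (L * t)
L = 34.7 um = 3.47e-05 m, t = 259 nm = 2.59e-07 m
rho = 2 * 51 / (3.47e-05 * 2.59e-07)
rho = 1.135e+13 1/m^2


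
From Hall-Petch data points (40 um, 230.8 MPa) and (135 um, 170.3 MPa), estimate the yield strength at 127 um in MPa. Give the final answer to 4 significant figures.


sigma_y = sigma0 + k / sqrt(d)
1/sqrt(d1) = 1/sqrt(4e-05) = 158.114;  1/sqrt(d2) = 86.0663
k = (sigma1 - sigma2) / (1/sqrt(d1) - 1/sqrt(d2)) = (230.8 - 170.3) / (158.114 - 86.0663) = 0.839723 MPa*m^0.5
sigma0 = sigma1 - k/sqrt(d1) = 230.8 - 0.839723*158.114 = 98.0282 MPa
sigma_y(d3) = 98.0282 + 0.839723 / sqrt(1.27e-04) = 172.5 MPa


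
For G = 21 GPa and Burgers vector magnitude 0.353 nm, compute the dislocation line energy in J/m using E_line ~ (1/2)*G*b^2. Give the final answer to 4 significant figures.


E = G*b^2/2
b = 0.353 nm = 3.53e-10 m
G = 21 GPa = 2.1e+10 Pa
E = 0.5 * 2.1e+10 * (3.53e-10)^2
E = 1.308e-09 J/m


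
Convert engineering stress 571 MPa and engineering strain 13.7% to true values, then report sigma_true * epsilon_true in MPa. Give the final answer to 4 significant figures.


sigma_true = sigma_eng * (1 + epsilon_eng)
sigma_true = 571 * (1 + 0.137) = 649.227 MPa
epsilon_true = ln(1 + epsilon_eng)
epsilon_true = ln(1 + 0.137) = 0.128393
sigma_true * epsilon_true = 649.227 * 0.128393 = 83.36 MPa


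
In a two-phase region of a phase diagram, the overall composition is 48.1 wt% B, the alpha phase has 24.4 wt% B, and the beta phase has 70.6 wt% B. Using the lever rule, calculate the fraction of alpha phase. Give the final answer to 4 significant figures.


f_alpha = (C_beta - C0) / (C_beta - C_alpha)
f_alpha = (70.6 - 48.1) / (70.6 - 24.4)
f_alpha = 0.487


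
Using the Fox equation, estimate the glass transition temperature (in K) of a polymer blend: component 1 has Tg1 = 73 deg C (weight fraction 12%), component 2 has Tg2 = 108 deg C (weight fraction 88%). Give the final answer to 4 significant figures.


1/Tg = w1/Tg1 + w2/Tg2 (in Kelvin)
Tg1 = 346.15 K, Tg2 = 381.15 K
1/Tg = 0.12/346.15 + 0.88/381.15
Tg = 376.6 K


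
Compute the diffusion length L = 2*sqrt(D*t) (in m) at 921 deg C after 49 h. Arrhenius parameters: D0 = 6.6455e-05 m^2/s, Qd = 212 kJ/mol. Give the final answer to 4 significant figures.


Step 1: D = D0 * exp(-Qd/(R*T))
T = 1194.15 K
D = 6.6455e-05 * exp(-212e3 / (8.314 * 1194.15)) = 3.53888e-14 m^2/s
Step 2: L = 2*sqrt(D*t)
t = 49 h = 176400 s
L = 2*sqrt(3.53888e-14 * 176400) = 1.58e-04 m


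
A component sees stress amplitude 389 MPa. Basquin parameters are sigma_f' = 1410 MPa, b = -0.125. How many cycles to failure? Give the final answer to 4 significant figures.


sigma_a = sigma_f' * (2*Nf)^b
2*Nf = (sigma_a / sigma_f')^(1/b)
2*Nf = (389 / 1410)^(1/-0.125)
2*Nf = 29795.9
Nf = 14900 cycles


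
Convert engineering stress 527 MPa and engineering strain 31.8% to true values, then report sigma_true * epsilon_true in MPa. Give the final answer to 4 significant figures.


sigma_true = sigma_eng * (1 + epsilon_eng)
sigma_true = 527 * (1 + 0.318) = 694.586 MPa
epsilon_true = ln(1 + epsilon_eng)
epsilon_true = ln(1 + 0.318) = 0.276115
sigma_true * epsilon_true = 694.586 * 0.276115 = 191.8 MPa


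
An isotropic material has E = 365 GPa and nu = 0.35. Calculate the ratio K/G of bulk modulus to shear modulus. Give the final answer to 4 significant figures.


G = E / (2*(1+nu))
G = 365 / (2*(1+0.35)) = 135.185 GPa
K = E / (3*(1-2*nu))
K = 365 / (3*(1-2*0.35)) = 405.556 GPa
K/G = 405.556 / 135.185 = 3


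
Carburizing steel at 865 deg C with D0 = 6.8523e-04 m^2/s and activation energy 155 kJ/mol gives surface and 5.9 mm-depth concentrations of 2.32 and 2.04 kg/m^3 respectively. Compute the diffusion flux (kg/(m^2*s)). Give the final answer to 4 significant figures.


Step 1: D = D0 * exp(-Qd/(R*T))
T = 865 + 273.15 = 1138.15 K
D = 6.8523e-04 * exp(-155e3 / (8.314 * 1138.15)) = 5.27178e-11 m^2/s
Step 2: J = D * (C1 - C2) / dx
J = 5.27178e-11 * (2.32 - 2.04) / 5.9e-03
J = 2.502e-09 kg/(m^2*s)


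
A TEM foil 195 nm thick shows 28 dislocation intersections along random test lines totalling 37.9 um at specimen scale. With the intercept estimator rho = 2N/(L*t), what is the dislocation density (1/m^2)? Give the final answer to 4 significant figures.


rho = 2N / (L * t)
L = 37.9 um = 3.79e-05 m, t = 195 nm = 1.95e-07 m
rho = 2 * 28 / (3.79e-05 * 1.95e-07)
rho = 7.577e+12 1/m^2


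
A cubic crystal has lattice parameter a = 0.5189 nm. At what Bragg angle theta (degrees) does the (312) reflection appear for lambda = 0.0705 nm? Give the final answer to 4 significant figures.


d = a / sqrt(h^2+k^2+l^2)
d = 0.5189 / sqrt(14) = 0.138682 nm
lambda = 2*d*sin(theta)  =>  sin(theta) = lambda / (2*d)
sin(theta) = 0.0705 / (2 * 0.138682) = 0.254179
theta = 14.72 deg


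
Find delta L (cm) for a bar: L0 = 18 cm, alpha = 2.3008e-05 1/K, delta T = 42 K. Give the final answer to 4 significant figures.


dL = L0 * alpha * dT
dL = 18 * 2.3008e-05 * 42
dL = 0.01739 cm


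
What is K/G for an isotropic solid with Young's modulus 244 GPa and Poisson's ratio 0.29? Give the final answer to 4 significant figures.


G = E / (2*(1+nu))
G = 244 / (2*(1+0.29)) = 94.5736 GPa
K = E / (3*(1-2*nu))
K = 244 / (3*(1-2*0.29)) = 193.651 GPa
K/G = 193.651 / 94.5736 = 2.048


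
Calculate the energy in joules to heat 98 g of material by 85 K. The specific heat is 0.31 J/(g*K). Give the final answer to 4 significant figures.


Q = m * cp * dT
Q = 98 * 0.31 * 85
Q = 2582 J


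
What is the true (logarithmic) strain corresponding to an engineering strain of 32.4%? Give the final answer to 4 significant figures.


epsilon_true = ln(1 + epsilon_eng)
epsilon_true = ln(1 + 0.324)
epsilon_true = 0.2807


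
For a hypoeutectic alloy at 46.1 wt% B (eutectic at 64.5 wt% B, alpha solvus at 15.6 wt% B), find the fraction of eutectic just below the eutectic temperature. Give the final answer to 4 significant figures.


f_primary = (C_e - C0) / (C_e - C_alpha_max)
f_primary = (64.5 - 46.1) / (64.5 - 15.6)
f_primary = 0.376278
f_eutectic = 1 - 0.376278 = 0.6237


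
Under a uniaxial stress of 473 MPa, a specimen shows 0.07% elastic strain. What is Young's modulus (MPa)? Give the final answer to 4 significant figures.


E = sigma / epsilon
epsilon = 0.07% = 7e-04
E = 473 / 7e-04
E = 675700 MPa


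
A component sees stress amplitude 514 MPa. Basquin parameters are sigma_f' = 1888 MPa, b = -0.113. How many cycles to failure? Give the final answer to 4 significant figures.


sigma_a = sigma_f' * (2*Nf)^b
2*Nf = (sigma_a / sigma_f')^(1/b)
2*Nf = (514 / 1888)^(1/-0.113)
2*Nf = 100079
Nf = 50040 cycles


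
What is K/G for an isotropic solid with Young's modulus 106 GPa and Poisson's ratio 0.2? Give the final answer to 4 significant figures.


G = E / (2*(1+nu))
G = 106 / (2*(1+0.2)) = 44.1667 GPa
K = E / (3*(1-2*nu))
K = 106 / (3*(1-2*0.2)) = 58.8889 GPa
K/G = 58.8889 / 44.1667 = 1.333


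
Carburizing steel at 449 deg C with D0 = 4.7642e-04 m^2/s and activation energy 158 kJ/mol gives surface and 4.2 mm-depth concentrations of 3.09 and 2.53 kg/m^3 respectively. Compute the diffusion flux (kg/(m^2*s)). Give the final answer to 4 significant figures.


Step 1: D = D0 * exp(-Qd/(R*T))
T = 449 + 273.15 = 722.15 K
D = 4.7642e-04 * exp(-158e3 / (8.314 * 722.15)) = 1.77461e-15 m^2/s
Step 2: J = D * (C1 - C2) / dx
J = 1.77461e-15 * (3.09 - 2.53) / 4.2e-03
J = 2.366e-13 kg/(m^2*s)


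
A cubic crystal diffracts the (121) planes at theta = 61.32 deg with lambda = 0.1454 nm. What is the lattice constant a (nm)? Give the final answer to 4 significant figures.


d = lambda / (2*sin(theta))
d = 0.1454 / (2*sin(61.32 deg))
d = 0.0828666 nm
a = d * sqrt(h^2+k^2+l^2) = 0.0828666 * sqrt(6)
a = 0.203 nm
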